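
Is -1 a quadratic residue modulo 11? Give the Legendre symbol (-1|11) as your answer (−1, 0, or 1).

-1

First reduce: -1 ≡ 10 (mod 11).
Pull out 2: since 11 ≡ 3 (mod 8), (2/11) = -1.
Reciprocity: 5 ≡ 1 and 11 ≡ 3 (mod 4), so (5/11) = +(11/5).
Reduce top mod 5: now compute (1/5).
Reached (1/5) = 1. Collecting the sign flips along the way, the symbol is -1.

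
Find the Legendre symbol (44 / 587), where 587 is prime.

-1

Euler's criterion: (44/587) ≡ 44^293 (mod 587).
44^2 ≡ 175 (mod 587)
44^4 ≡ 101 (mod 587)
44^8 ≡ 222 (mod 587)
44^16 ≡ 563 (mod 587)
44^32 ≡ 576 (mod 587)
44^64 ≡ 121 (mod 587)
44^128 ≡ 553 (mod 587)
44^256 ≡ 569 (mod 587)
44^293 = 44^(256+32+4+1) ≡ 586 (mod 587).
Result is 586 ≡ −1, so (44/587) = −1.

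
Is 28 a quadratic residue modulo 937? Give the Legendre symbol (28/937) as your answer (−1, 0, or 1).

-1

Pull out 2^2: since 937 ≡ 1 (mod 8), (2/937) = +1, so (2/937)^2 = +1.
Reciprocity: 7 ≡ 3 and 937 ≡ 1 (mod 4), so (7/937) = +(937/7).
Reduce top mod 7: now compute (6/7).
Pull out 2: since 7 ≡ 7 (mod 8), (2/7) = +1.
Reciprocity: 3 ≡ 3 and 7 ≡ 3 (mod 4), so (3/7) = −(7/3).
Reduce top mod 3: now compute (1/3).
Reached (1/3) = 1. Collecting the sign flips along the way, the symbol is -1.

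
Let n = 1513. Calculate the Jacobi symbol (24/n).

1

Pull out 2^3: since 1513 ≡ 1 (mod 8), (2/1513) = +1, so (2/1513)^3 = +1.
Reciprocity: 3 ≡ 3 and 1513 ≡ 1 (mod 4), so (3/1513) = +(1513/3).
Reduce top mod 3: now compute (1/3).
Reached (1/3) = 1. Collecting the sign flips along the way, the symbol is +1.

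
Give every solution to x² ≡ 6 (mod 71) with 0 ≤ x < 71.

Since 71 ≡ 3 (mod 4), a square root of 6 is 6^((71+1)/4) = 6^18 mod 71.
Repeated squaring: 6^2≡36, 6^4≡18, 6^8≡40, 6^16≡38 (mod 71).
6^18 = 6^(16+2) ≡ 19 (mod 71).
Check: 19² = 361 ≡ 6 (mod 71). The two roots are 19 and 52.

19, 52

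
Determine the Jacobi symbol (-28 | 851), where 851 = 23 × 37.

First reduce: -28 ≡ 823 (mod 851).
Reciprocity: 823 ≡ 3 and 851 ≡ 3 (mod 4), so (823/851) = −(851/823).
Reduce top mod 823: now compute (28/823).
Pull out 2^2: since 823 ≡ 7 (mod 8), (2/823) = +1, so (2/823)^2 = +1.
Reciprocity: 7 ≡ 3 and 823 ≡ 3 (mod 4), so (7/823) = −(823/7).
Reduce top mod 7: now compute (4/7).
Pull out 2^2: since 7 ≡ 7 (mod 8), (2/7) = +1, so (2/7)^2 = +1.
Reached (1/7) = 1. Collecting the sign flips along the way, the symbol is +1.

1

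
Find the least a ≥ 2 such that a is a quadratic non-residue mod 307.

(2/307) = −1, so 2 is the smallest positive non-residue mod 307.

2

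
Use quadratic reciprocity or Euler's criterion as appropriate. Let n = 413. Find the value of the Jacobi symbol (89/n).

Reciprocity: 89 ≡ 1 and 413 ≡ 1 (mod 4), so (89/413) = +(413/89).
Reduce top mod 89: now compute (57/89).
Reciprocity: 57 ≡ 1 and 89 ≡ 1 (mod 4), so (57/89) = +(89/57).
Reduce top mod 57: now compute (32/57).
Pull out 2^5: since 57 ≡ 1 (mod 8), (2/57) = +1, so (2/57)^5 = +1.
Reached (1/57) = 1. Collecting the sign flips along the way, the symbol is +1.

1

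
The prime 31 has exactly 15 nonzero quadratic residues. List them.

Square k = 1,…,15 (k and 31−k give the same square):
1²=1, 2²=4, 3²=9, 4²=16, 5²=25, 6²≡5, 7²≡18, 8²≡2, 9²≡19, 10²≡7, 11²≡28, 12²≡20, 13²≡14, 14²≡10, 15²≡8 (mod 31).
So the quadratic residues mod 31 are {1, 2, 4, 5, 7, 8, 9, 10, 14, 16, 18, 19, 20, 25, 28}.

1,2,4,5,7,8,9,10,14,16,18,19,20,25,28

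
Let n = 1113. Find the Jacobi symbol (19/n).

Reciprocity: 19 ≡ 3 and 1113 ≡ 1 (mod 4), so (19/1113) = +(1113/19).
Reduce top mod 19: now compute (11/19).
Reciprocity: 11 ≡ 3 and 19 ≡ 3 (mod 4), so (11/19) = −(19/11).
Reduce top mod 11: now compute (8/11).
Pull out 2^3: since 11 ≡ 3 (mod 8), (2/11) = -1, so (2/11)^3 = -1.
Reached (1/11) = 1. Collecting the sign flips along the way, the symbol is +1.

1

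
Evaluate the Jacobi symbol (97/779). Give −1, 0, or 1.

Reciprocity: 97 ≡ 1 and 779 ≡ 3 (mod 4), so (97/779) = +(779/97).
Reduce top mod 97: now compute (3/97).
Reciprocity: 3 ≡ 3 and 97 ≡ 1 (mod 4), so (3/97) = +(97/3).
Reduce top mod 3: now compute (1/3).
Reached (1/3) = 1. Collecting the sign flips along the way, the symbol is +1.

1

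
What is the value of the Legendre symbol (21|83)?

Euler's criterion: (21/83) ≡ 21^41 (mod 83).
21^2 ≡ 26 (mod 83)
21^4 ≡ 12 (mod 83)
21^8 ≡ 61 (mod 83)
21^16 ≡ 69 (mod 83)
21^32 ≡ 30 (mod 83)
21^41 = 21^(32+8+1) ≡ 1 (mod 83).
Result is 1, so (21/83) = 1.

1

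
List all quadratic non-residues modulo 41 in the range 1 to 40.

3 6 7 11 12 13 14 15 17 19 22 24 26 27 28 29 30 34 35 38

Square k = 1,…,20 (k and 41−k give the same square):
1²=1, 2²=4, 3²=9, 4²=16, 5²=25, 6²=36, 7²≡8, 8²≡23, 9²≡40, 10²≡18, 11²≡39, 12²≡21, 13²≡5, 14²≡32, 15²≡20, 16²≡10, 17²≡2, 18²≡37, 19²≡33, 20²≡31 (mod 41).
The residues are {1, 2, 4, 5, 8, 9, 10, 16, 18, 20, 21, 23, 25, 31, 32, 33, 36, 37, 39, 40}; the non-residues are the remaining 20 nonzero classes.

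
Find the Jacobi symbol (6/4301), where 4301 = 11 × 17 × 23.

Pull out 2: since 4301 ≡ 5 (mod 8), (2/4301) = -1.
Reciprocity: 3 ≡ 3 and 4301 ≡ 1 (mod 4), so (3/4301) = +(4301/3).
Reduce top mod 3: now compute (2/3).
Pull out 2: since 3 ≡ 3 (mod 8), (2/3) = -1.
Reached (1/3) = 1. Collecting the sign flips along the way, the symbol is +1.

1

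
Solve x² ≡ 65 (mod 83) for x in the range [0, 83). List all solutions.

Since 83 ≡ 3 (mod 4), a square root of 65 is 65^((83+1)/4) = 65^21 mod 83.
Repeated squaring: 65^2≡75, 65^4≡64, 65^8≡29, 65^16≡11 (mod 83).
65^21 = 65^(16+4+1) ≡ 27 (mod 83).
Check: 27² = 729 ≡ 65 (mod 83). The two roots are 27 and 56.

27, 56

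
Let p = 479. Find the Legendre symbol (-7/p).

Euler's criterion: (-7/479) ≡ 472^239 (mod 479).
472^2 ≡ 49 (mod 479)
472^4 ≡ 6 (mod 479)
472^8 ≡ 36 (mod 479)
472^16 ≡ 338 (mod 479)
472^32 ≡ 242 (mod 479)
472^64 ≡ 126 (mod 479)
472^128 ≡ 69 (mod 479)
472^239 = 472^(128+64+32+8+4+2+1) ≡ 478 (mod 479).
Result is 478 ≡ −1, so (-7/479) = −1.

-1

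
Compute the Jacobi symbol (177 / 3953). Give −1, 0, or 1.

0

Reciprocity: 177 ≡ 1 and 3953 ≡ 1 (mod 4), so (177/3953) = +(3953/177).
Reduce top mod 177: now compute (59/177).
Reciprocity: 59 ≡ 3 and 177 ≡ 1 (mod 4), so (59/177) = +(177/59).
Reduce top mod 59: now compute (0/59).
Top reduces to 0: gcd > 1, so the symbol is 0.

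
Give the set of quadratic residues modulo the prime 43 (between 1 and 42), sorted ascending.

1 4 6 9 10 11 13 14 15 16 17 21 23 24 25 31 35 36 38 40 41

Square k = 1,…,21 (k and 43−k give the same square):
1²=1, 2²=4, 3²=9, 4²=16, 5²=25, 6²=36, 7²≡6, 8²≡21, 9²≡38, 10²≡14, 11²≡35, 12²≡15, 13²≡40, 14²≡24, 15²≡10, 16²≡41, 17²≡31, 18²≡23, 19²≡17, 20²≡13, 21²≡11 (mod 43).
So the quadratic residues mod 43 are {1, 4, 6, 9, 10, 11, 13, 14, 15, 16, 17, 21, 23, 24, 25, 31, 35, 36, 38, 40, 41}.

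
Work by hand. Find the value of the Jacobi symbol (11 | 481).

Reciprocity: 11 ≡ 3 and 481 ≡ 1 (mod 4), so (11/481) = +(481/11).
Reduce top mod 11: now compute (8/11).
Pull out 2^3: since 11 ≡ 3 (mod 8), (2/11) = -1, so (2/11)^3 = -1.
Reached (1/11) = 1. Collecting the sign flips along the way, the symbol is -1.

-1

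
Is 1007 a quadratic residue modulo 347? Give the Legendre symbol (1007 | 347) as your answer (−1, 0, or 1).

-1

First reduce: 1007 ≡ 313 (mod 347).
Reciprocity: 313 ≡ 1 and 347 ≡ 3 (mod 4), so (313/347) = +(347/313).
Reduce top mod 313: now compute (34/313).
Pull out 2: since 313 ≡ 1 (mod 8), (2/313) = +1.
Reciprocity: 17 ≡ 1 and 313 ≡ 1 (mod 4), so (17/313) = +(313/17).
Reduce top mod 17: now compute (7/17).
Reciprocity: 7 ≡ 3 and 17 ≡ 1 (mod 4), so (7/17) = +(17/7).
Reduce top mod 7: now compute (3/7).
Reciprocity: 3 ≡ 3 and 7 ≡ 3 (mod 4), so (3/7) = −(7/3).
Reduce top mod 3: now compute (1/3).
Reached (1/3) = 1. Collecting the sign flips along the way, the symbol is -1.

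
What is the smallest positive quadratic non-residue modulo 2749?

2

(2/2749) = −1, so 2 is the smallest positive non-residue mod 2749.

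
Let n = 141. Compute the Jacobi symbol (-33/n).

First reduce: -33 ≡ 108 (mod 141).
Pull out 2^2: since 141 ≡ 5 (mod 8), (2/141) = -1, so (2/141)^2 = +1.
Reciprocity: 27 ≡ 3 and 141 ≡ 1 (mod 4), so (27/141) = +(141/27).
Reduce top mod 27: now compute (6/27).
Pull out 2: since 27 ≡ 3 (mod 8), (2/27) = -1.
Reciprocity: 3 ≡ 3 and 27 ≡ 3 (mod 4), so (3/27) = −(27/3).
Reduce top mod 3: now compute (0/3).
Top reduces to 0: gcd > 1, so the symbol is 0.

0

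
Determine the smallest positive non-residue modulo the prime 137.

3

(2/137) = +1, so 2 is a residue.
(3/137) = −1, so 3 is the smallest positive non-residue mod 137.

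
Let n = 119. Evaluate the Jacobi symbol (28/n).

0

Pull out 2^2: since 119 ≡ 7 (mod 8), (2/119) = +1, so (2/119)^2 = +1.
Reciprocity: 7 ≡ 3 and 119 ≡ 3 (mod 4), so (7/119) = −(119/7).
Reduce top mod 7: now compute (0/7).
Top reduces to 0: gcd > 1, so the symbol is 0.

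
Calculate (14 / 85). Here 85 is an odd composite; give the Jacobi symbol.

-1

Pull out 2: since 85 ≡ 5 (mod 8), (2/85) = -1.
Reciprocity: 7 ≡ 3 and 85 ≡ 1 (mod 4), so (7/85) = +(85/7).
Reduce top mod 7: now compute (1/7).
Reached (1/7) = 1. Collecting the sign flips along the way, the symbol is -1.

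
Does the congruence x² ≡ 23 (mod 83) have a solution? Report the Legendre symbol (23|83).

Reciprocity: 23 ≡ 3 and 83 ≡ 3 (mod 4), so (23/83) = −(83/23).
Reduce top mod 23: now compute (14/23).
Pull out 2: since 23 ≡ 7 (mod 8), (2/23) = +1.
Reciprocity: 7 ≡ 3 and 23 ≡ 3 (mod 4), so (7/23) = −(23/7).
Reduce top mod 7: now compute (2/7).
Pull out 2: since 7 ≡ 7 (mod 8), (2/7) = +1.
Reached (1/7) = 1. Collecting the sign flips along the way, the symbol is +1.

1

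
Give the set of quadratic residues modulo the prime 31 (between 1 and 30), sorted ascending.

1, 2, 4, 5, 7, 8, 9, 10, 14, 16, 18, 19, 20, 25, 28

Square k = 1,…,15 (k and 31−k give the same square):
1²=1, 2²=4, 3²=9, 4²=16, 5²=25, 6²≡5, 7²≡18, 8²≡2, 9²≡19, 10²≡7, 11²≡28, 12²≡20, 13²≡14, 14²≡10, 15²≡8 (mod 31).
So the quadratic residues mod 31 are {1, 2, 4, 5, 7, 8, 9, 10, 14, 16, 18, 19, 20, 25, 28}.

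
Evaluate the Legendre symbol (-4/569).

1

First reduce: -4 ≡ 565 (mod 569).
Reciprocity: 565 ≡ 1 and 569 ≡ 1 (mod 4), so (565/569) = +(569/565).
Reduce top mod 565: now compute (4/565).
Pull out 2^2: since 565 ≡ 5 (mod 8), (2/565) = -1, so (2/565)^2 = +1.
Reached (1/565) = 1. Collecting the sign flips along the way, the symbol is +1.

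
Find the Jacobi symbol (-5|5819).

-1

First reduce: -5 ≡ 5814 (mod 5819).
Pull out 2: since 5819 ≡ 3 (mod 8), (2/5819) = -1.
Reciprocity: 2907 ≡ 3 and 5819 ≡ 3 (mod 4), so (2907/5819) = −(5819/2907).
Reduce top mod 2907: now compute (5/2907).
Reciprocity: 5 ≡ 1 and 2907 ≡ 3 (mod 4), so (5/2907) = +(2907/5).
Reduce top mod 5: now compute (2/5).
Pull out 2: since 5 ≡ 5 (mod 8), (2/5) = -1.
Reached (1/5) = 1. Collecting the sign flips along the way, the symbol is -1.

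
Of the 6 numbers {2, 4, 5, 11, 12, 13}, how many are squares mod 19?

(2/19) = -1 → non-residue.
(4/19) = +1 → QR.
(5/19) = +1 → QR.
(11/19) = +1 → QR.
(12/19) = -1 → non-residue.
(13/19) = -1 → non-residue.
Total quadratic residues among the 6: 3.

3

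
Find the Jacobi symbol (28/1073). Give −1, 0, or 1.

1

Pull out 2^2: since 1073 ≡ 1 (mod 8), (2/1073) = +1, so (2/1073)^2 = +1.
Reciprocity: 7 ≡ 3 and 1073 ≡ 1 (mod 4), so (7/1073) = +(1073/7).
Reduce top mod 7: now compute (2/7).
Pull out 2: since 7 ≡ 7 (mod 8), (2/7) = +1.
Reached (1/7) = 1. Collecting the sign flips along the way, the symbol is +1.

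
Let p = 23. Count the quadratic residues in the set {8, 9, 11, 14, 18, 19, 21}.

(8/23) = +1 → QR.
(9/23) = +1 → QR.
(11/23) = -1 → non-residue.
(14/23) = -1 → non-residue.
(18/23) = +1 → QR.
(19/23) = -1 → non-residue.
(21/23) = -1 → non-residue.
Total quadratic residues among the 7: 3.

3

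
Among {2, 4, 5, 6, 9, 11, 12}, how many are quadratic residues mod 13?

(2/13) = -1 → non-residue.
(4/13) = +1 → QR.
(5/13) = -1 → non-residue.
(6/13) = -1 → non-residue.
(9/13) = +1 → QR.
(11/13) = -1 → non-residue.
(12/13) = +1 → QR.
Total quadratic residues among the 7: 3.

3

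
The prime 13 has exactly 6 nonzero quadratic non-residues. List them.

2, 5, 6, 7, 8, 11

Square k = 1,…,6 (k and 13−k give the same square):
1²=1, 2²=4, 3²=9, 4²≡3, 5²≡12, 6²≡10 (mod 13).
The residues are {1, 3, 4, 9, 10, 12}; the non-residues are the remaining 6 nonzero classes.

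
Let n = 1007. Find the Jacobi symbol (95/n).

0

Reciprocity: 95 ≡ 3 and 1007 ≡ 3 (mod 4), so (95/1007) = −(1007/95).
Reduce top mod 95: now compute (57/95).
Reciprocity: 57 ≡ 1 and 95 ≡ 3 (mod 4), so (57/95) = +(95/57).
Reduce top mod 57: now compute (38/57).
Pull out 2: since 57 ≡ 1 (mod 8), (2/57) = +1.
Reciprocity: 19 ≡ 3 and 57 ≡ 1 (mod 4), so (19/57) = +(57/19).
Reduce top mod 19: now compute (0/19).
Top reduces to 0: gcd > 1, so the symbol is 0.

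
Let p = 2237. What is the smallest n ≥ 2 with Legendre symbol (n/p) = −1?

2

(2/2237) = −1, so 2 is the smallest positive non-residue mod 2237.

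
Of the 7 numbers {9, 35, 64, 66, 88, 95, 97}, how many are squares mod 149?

5

(9/149) = +1 → QR.
(35/149) = +1 → QR.
(64/149) = +1 → QR.
(66/149) = -1 → non-residue.
(88/149) = +1 → QR.
(95/149) = +1 → QR.
(97/149) = -1 → non-residue.
Total quadratic residues among the 7: 5.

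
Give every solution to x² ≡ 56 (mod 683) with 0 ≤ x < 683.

87, 596

Since 683 ≡ 3 (mod 4), a square root of 56 is 56^((683+1)/4) = 56^171 mod 683.
Repeated squaring: 56^2≡404, 56^4≡662, 56^8≡441, 56^16≡509, 56^32≡224, 56^64≡317, 56^128≡88 (mod 683).
56^171 = 56^(128+32+8+2+1) ≡ 87 (mod 683).
Check: 87² = 7569 ≡ 56 (mod 683). The two roots are 87 and 596.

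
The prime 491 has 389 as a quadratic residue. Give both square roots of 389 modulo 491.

Since 491 ≡ 3 (mod 4), a square root of 389 is 389^((491+1)/4) = 389^123 mod 491.
Repeated squaring: 389^2≡93, 389^4≡302, 389^8≡369, 389^16≡154, 389^32≡148, 389^64≡300 (mod 491).
389^123 = 389^(64+32+16+8+2+1) ≡ 161 (mod 491).
Check: 161² = 25921 ≡ 389 (mod 491). The two roots are 161 and 330.

161, 330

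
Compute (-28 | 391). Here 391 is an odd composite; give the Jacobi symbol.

First reduce: -28 ≡ 363 (mod 391).
Reciprocity: 363 ≡ 3 and 391 ≡ 3 (mod 4), so (363/391) = −(391/363).
Reduce top mod 363: now compute (28/363).
Pull out 2^2: since 363 ≡ 3 (mod 8), (2/363) = -1, so (2/363)^2 = +1.
Reciprocity: 7 ≡ 3 and 363 ≡ 3 (mod 4), so (7/363) = −(363/7).
Reduce top mod 7: now compute (6/7).
Pull out 2: since 7 ≡ 7 (mod 8), (2/7) = +1.
Reciprocity: 3 ≡ 3 and 7 ≡ 3 (mod 4), so (3/7) = −(7/3).
Reduce top mod 3: now compute (1/3).
Reached (1/3) = 1. Collecting the sign flips along the way, the symbol is -1.

-1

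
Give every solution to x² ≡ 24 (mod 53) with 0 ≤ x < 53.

17, 36

53 ≡ 1 (mod 4), so we find a root by search.
Trying successive values, 17² = 289 ≡ 24 (mod 53). The other root is 53 − 17 = 36.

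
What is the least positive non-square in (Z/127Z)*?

3

(2/127) = +1, so 2 is a residue.
(3/127) = −1, so 3 is the smallest positive non-residue mod 127.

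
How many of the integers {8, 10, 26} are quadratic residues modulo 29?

(8/29) = -1 → non-residue.
(10/29) = -1 → non-residue.
(26/29) = -1 → non-residue.
Total quadratic residues among the 3: 0.

0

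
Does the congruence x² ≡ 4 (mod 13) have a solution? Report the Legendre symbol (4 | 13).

1

Pull out 2^2: since 13 ≡ 5 (mod 8), (2/13) = -1, so (2/13)^2 = +1.
Reached (1/13) = 1. Collecting the sign flips along the way, the symbol is +1.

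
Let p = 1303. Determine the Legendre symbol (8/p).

1

Pull out 2^3: since 1303 ≡ 7 (mod 8), (2/1303) = +1, so (2/1303)^3 = +1.
Reached (1/1303) = 1. Collecting the sign flips along the way, the symbol is +1.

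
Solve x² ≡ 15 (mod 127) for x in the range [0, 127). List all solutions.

Since 127 ≡ 3 (mod 4), a square root of 15 is 15^((127+1)/4) = 15^32 mod 127.
Repeated squaring: 15^2≡98, 15^4≡79, 15^8≡18, 15^16≡70, 15^32≡74 (mod 127).
15^32 = 15^(32) ≡ 74 (mod 127).
Check: 74² = 5476 ≡ 15 (mod 127). The two roots are 53 and 74.

53, 74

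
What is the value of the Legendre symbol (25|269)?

Reciprocity: 25 ≡ 1 and 269 ≡ 1 (mod 4), so (25/269) = +(269/25).
Reduce top mod 25: now compute (19/25).
Reciprocity: 19 ≡ 3 and 25 ≡ 1 (mod 4), so (19/25) = +(25/19).
Reduce top mod 19: now compute (6/19).
Pull out 2: since 19 ≡ 3 (mod 8), (2/19) = -1.
Reciprocity: 3 ≡ 3 and 19 ≡ 3 (mod 4), so (3/19) = −(19/3).
Reduce top mod 3: now compute (1/3).
Reached (1/3) = 1. Collecting the sign flips along the way, the symbol is +1.

1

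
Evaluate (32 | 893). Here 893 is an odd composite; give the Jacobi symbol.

Pull out 2^5: since 893 ≡ 5 (mod 8), (2/893) = -1, so (2/893)^5 = -1.
Reached (1/893) = 1. Collecting the sign flips along the way, the symbol is -1.

-1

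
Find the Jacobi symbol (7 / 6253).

1

Reciprocity: 7 ≡ 3 and 6253 ≡ 1 (mod 4), so (7/6253) = +(6253/7).
Reduce top mod 7: now compute (2/7).
Pull out 2: since 7 ≡ 7 (mod 8), (2/7) = +1.
Reached (1/7) = 1. Collecting the sign flips along the way, the symbol is +1.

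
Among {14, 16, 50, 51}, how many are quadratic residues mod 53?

(14/53) = -1 → non-residue.
(16/53) = +1 → QR.
(50/53) = -1 → non-residue.
(51/53) = -1 → non-residue.
Total quadratic residues among the 4: 1.

1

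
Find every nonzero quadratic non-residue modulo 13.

Square k = 1,…,6 (k and 13−k give the same square):
1²=1, 2²=4, 3²=9, 4²≡3, 5²≡12, 6²≡10 (mod 13).
The residues are {1, 3, 4, 9, 10, 12}; the non-residues are the remaining 6 nonzero classes.

2, 5, 6, 7, 8, 11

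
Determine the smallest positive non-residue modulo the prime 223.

(2/223) = +1, so 2 is a residue.
(3/223) = −1, so 3 is the smallest positive non-residue mod 223.

3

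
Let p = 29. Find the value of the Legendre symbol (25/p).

Reciprocity: 25 ≡ 1 and 29 ≡ 1 (mod 4), so (25/29) = +(29/25).
Reduce top mod 25: now compute (4/25).
Pull out 2^2: since 25 ≡ 1 (mod 8), (2/25) = +1, so (2/25)^2 = +1.
Reached (1/25) = 1. Collecting the sign flips along the way, the symbol is +1.

1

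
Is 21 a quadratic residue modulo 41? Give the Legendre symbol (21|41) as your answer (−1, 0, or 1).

Euler's criterion: (21/41) ≡ 21^20 (mod 41).
21^2 ≡ 31 (mod 41)
21^4 ≡ 18 (mod 41)
21^8 ≡ 37 (mod 41)
21^16 ≡ 16 (mod 41)
21^20 = 21^(16+4) ≡ 1 (mod 41).
Result is 1, so (21/41) = 1.

1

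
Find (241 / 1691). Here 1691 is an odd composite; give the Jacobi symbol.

Reciprocity: 241 ≡ 1 and 1691 ≡ 3 (mod 4), so (241/1691) = +(1691/241).
Reduce top mod 241: now compute (4/241).
Pull out 2^2: since 241 ≡ 1 (mod 8), (2/241) = +1, so (2/241)^2 = +1.
Reached (1/241) = 1. Collecting the sign flips along the way, the symbol is +1.

1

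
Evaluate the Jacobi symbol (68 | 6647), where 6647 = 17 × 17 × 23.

Pull out 2^2: since 6647 ≡ 7 (mod 8), (2/6647) = +1, so (2/6647)^2 = +1.
Reciprocity: 17 ≡ 1 and 6647 ≡ 3 (mod 4), so (17/6647) = +(6647/17).
Reduce top mod 17: now compute (0/17).
Top reduces to 0: gcd > 1, so the symbol is 0.

0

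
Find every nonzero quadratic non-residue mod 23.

Square k = 1,…,11 (k and 23−k give the same square):
1²=1, 2²=4, 3²=9, 4²=16, 5²≡2, 6²≡13, 7²≡3, 8²≡18, 9²≡12, 10²≡8, 11²≡6 (mod 23).
The residues are {1, 2, 3, 4, 6, 8, 9, 12, 13, 16, 18}; the non-residues are the remaining 11 nonzero classes.

5, 7, 10, 11, 14, 15, 17, 19, 20, 21, 22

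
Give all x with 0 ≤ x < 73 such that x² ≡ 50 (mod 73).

14, 59

73 ≡ 1 (mod 4), so we find a root by search.
Trying successive values, 14² = 196 ≡ 50 (mod 73). The other root is 73 − 14 = 59.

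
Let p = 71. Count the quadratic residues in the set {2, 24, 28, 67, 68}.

(2/71) = +1 → QR.
(24/71) = +1 → QR.
(28/71) = -1 → non-residue.
(67/71) = -1 → non-residue.
(68/71) = -1 → non-residue.
Total quadratic residues among the 5: 2.

2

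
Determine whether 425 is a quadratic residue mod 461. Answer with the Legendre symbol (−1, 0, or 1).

Reciprocity: 425 ≡ 1 and 461 ≡ 1 (mod 4), so (425/461) = +(461/425).
Reduce top mod 425: now compute (36/425).
Pull out 2^2: since 425 ≡ 1 (mod 8), (2/425) = +1, so (2/425)^2 = +1.
Reciprocity: 9 ≡ 1 and 425 ≡ 1 (mod 4), so (9/425) = +(425/9).
Reduce top mod 9: now compute (2/9).
Pull out 2: since 9 ≡ 1 (mod 8), (2/9) = +1.
Reached (1/9) = 1. Collecting the sign flips along the way, the symbol is +1.

1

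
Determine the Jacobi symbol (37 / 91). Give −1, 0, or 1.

-1

Reciprocity: 37 ≡ 1 and 91 ≡ 3 (mod 4), so (37/91) = +(91/37).
Reduce top mod 37: now compute (17/37).
Reciprocity: 17 ≡ 1 and 37 ≡ 1 (mod 4), so (17/37) = +(37/17).
Reduce top mod 17: now compute (3/17).
Reciprocity: 3 ≡ 3 and 17 ≡ 1 (mod 4), so (3/17) = +(17/3).
Reduce top mod 3: now compute (2/3).
Pull out 2: since 3 ≡ 3 (mod 8), (2/3) = -1.
Reached (1/3) = 1. Collecting the sign flips along the way, the symbol is -1.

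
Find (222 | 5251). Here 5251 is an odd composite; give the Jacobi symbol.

Pull out 2: since 5251 ≡ 3 (mod 8), (2/5251) = -1.
Reciprocity: 111 ≡ 3 and 5251 ≡ 3 (mod 4), so (111/5251) = −(5251/111).
Reduce top mod 111: now compute (34/111).
Pull out 2: since 111 ≡ 7 (mod 8), (2/111) = +1.
Reciprocity: 17 ≡ 1 and 111 ≡ 3 (mod 4), so (17/111) = +(111/17).
Reduce top mod 17: now compute (9/17).
Reciprocity: 9 ≡ 1 and 17 ≡ 1 (mod 4), so (9/17) = +(17/9).
Reduce top mod 9: now compute (8/9).
Pull out 2^3: since 9 ≡ 1 (mod 8), (2/9) = +1, so (2/9)^3 = +1.
Reached (1/9) = 1. Collecting the sign flips along the way, the symbol is +1.

1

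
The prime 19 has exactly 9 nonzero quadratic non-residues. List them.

Square k = 1,…,9 (k and 19−k give the same square):
1²=1, 2²=4, 3²=9, 4²=16, 5²≡6, 6²≡17, 7²≡11, 8²≡7, 9²≡5 (mod 19).
The residues are {1, 4, 5, 6, 7, 9, 11, 16, 17}; the non-residues are the remaining 9 nonzero classes.

2, 3, 8, 10, 12, 13, 14, 15, 18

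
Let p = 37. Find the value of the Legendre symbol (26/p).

Euler's criterion: (26/37) ≡ 26^18 (mod 37).
26^2 ≡ 10 (mod 37)
26^4 ≡ 26 (mod 37)
26^8 ≡ 10 (mod 37)
26^16 ≡ 26 (mod 37)
26^18 = 26^(16+2) ≡ 1 (mod 37).
Result is 1, so (26/37) = 1.

1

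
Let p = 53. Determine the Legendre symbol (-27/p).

-1

First reduce: -27 ≡ 26 (mod 53).
Pull out 2: since 53 ≡ 5 (mod 8), (2/53) = -1.
Reciprocity: 13 ≡ 1 and 53 ≡ 1 (mod 4), so (13/53) = +(53/13).
Reduce top mod 13: now compute (1/13).
Reached (1/13) = 1. Collecting the sign flips along the way, the symbol is -1.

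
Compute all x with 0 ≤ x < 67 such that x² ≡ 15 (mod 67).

Since 67 ≡ 3 (mod 4), a square root of 15 is 15^((67+1)/4) = 15^17 mod 67.
Repeated squaring: 15^2≡24, 15^4≡40, 15^8≡59, 15^16≡64 (mod 67).
15^17 = 15^(16+1) ≡ 22 (mod 67).
Check: 22² = 484 ≡ 15 (mod 67). The two roots are 22 and 45.

22, 45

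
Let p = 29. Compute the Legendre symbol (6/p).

Pull out 2: since 29 ≡ 5 (mod 8), (2/29) = -1.
Reciprocity: 3 ≡ 3 and 29 ≡ 1 (mod 4), so (3/29) = +(29/3).
Reduce top mod 3: now compute (2/3).
Pull out 2: since 3 ≡ 3 (mod 8), (2/3) = -1.
Reached (1/3) = 1. Collecting the sign flips along the way, the symbol is +1.

1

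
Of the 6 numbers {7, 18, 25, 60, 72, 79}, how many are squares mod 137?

(7/137) = +1 → QR.
(18/137) = +1 → QR.
(25/137) = +1 → QR.
(60/137) = +1 → QR.
(72/137) = +1 → QR.
(79/137) = -1 → non-residue.
Total quadratic residues among the 6: 5.

5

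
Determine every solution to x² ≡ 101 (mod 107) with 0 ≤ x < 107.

23, 84

Since 107 ≡ 3 (mod 4), a square root of 101 is 101^((107+1)/4) = 101^27 mod 107.
Repeated squaring: 101^2≡36, 101^4≡12, 101^8≡37, 101^16≡85 (mod 107).
101^27 = 101^(16+8+2+1) ≡ 23 (mod 107).
Check: 23² = 529 ≡ 101 (mod 107). The two roots are 23 and 84.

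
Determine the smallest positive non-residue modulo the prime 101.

2

(2/101) = −1, so 2 is the smallest positive non-residue mod 101.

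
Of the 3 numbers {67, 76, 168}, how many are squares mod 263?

0

(67/263) = -1 → non-residue.
(76/263) = -1 → non-residue.
(168/263) = -1 → non-residue.
Total quadratic residues among the 3: 0.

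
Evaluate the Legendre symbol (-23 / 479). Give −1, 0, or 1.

-1

First reduce: -23 ≡ 456 (mod 479).
Pull out 2^3: since 479 ≡ 7 (mod 8), (2/479) = +1, so (2/479)^3 = +1.
Reciprocity: 57 ≡ 1 and 479 ≡ 3 (mod 4), so (57/479) = +(479/57).
Reduce top mod 57: now compute (23/57).
Reciprocity: 23 ≡ 3 and 57 ≡ 1 (mod 4), so (23/57) = +(57/23).
Reduce top mod 23: now compute (11/23).
Reciprocity: 11 ≡ 3 and 23 ≡ 3 (mod 4), so (11/23) = −(23/11).
Reduce top mod 11: now compute (1/11).
Reached (1/11) = 1. Collecting the sign flips along the way, the symbol is -1.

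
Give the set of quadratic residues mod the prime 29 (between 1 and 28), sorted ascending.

Square k = 1,…,14 (k and 29−k give the same square):
1²=1, 2²=4, 3²=9, 4²=16, 5²=25, 6²≡7, 7²≡20, 8²≡6, 9²≡23, 10²≡13, 11²≡5, 12²≡28, 13²≡24, 14²≡22 (mod 29).
So the quadratic residues mod 29 are {1, 4, 5, 6, 7, 9, 13, 16, 20, 22, 23, 24, 25, 28}.

1 4 5 6 7 9 13 16 20 22 23 24 25 28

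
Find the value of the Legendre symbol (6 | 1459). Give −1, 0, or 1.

Pull out 2: since 1459 ≡ 3 (mod 8), (2/1459) = -1.
Reciprocity: 3 ≡ 3 and 1459 ≡ 3 (mod 4), so (3/1459) = −(1459/3).
Reduce top mod 3: now compute (1/3).
Reached (1/3) = 1. Collecting the sign flips along the way, the symbol is +1.

1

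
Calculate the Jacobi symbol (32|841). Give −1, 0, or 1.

1

Pull out 2^5: since 841 ≡ 1 (mod 8), (2/841) = +1, so (2/841)^5 = +1.
Reached (1/841) = 1. Collecting the sign flips along the way, the symbol is +1.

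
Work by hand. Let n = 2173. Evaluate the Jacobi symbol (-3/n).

First reduce: -3 ≡ 2170 (mod 2173).
Pull out 2: since 2173 ≡ 5 (mod 8), (2/2173) = -1.
Reciprocity: 1085 ≡ 1 and 2173 ≡ 1 (mod 4), so (1085/2173) = +(2173/1085).
Reduce top mod 1085: now compute (3/1085).
Reciprocity: 3 ≡ 3 and 1085 ≡ 1 (mod 4), so (3/1085) = +(1085/3).
Reduce top mod 3: now compute (2/3).
Pull out 2: since 3 ≡ 3 (mod 8), (2/3) = -1.
Reached (1/3) = 1. Collecting the sign flips along the way, the symbol is +1.

1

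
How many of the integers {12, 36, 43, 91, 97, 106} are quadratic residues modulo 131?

4

(12/131) = +1 → QR.
(36/131) = +1 → QR.
(43/131) = +1 → QR.
(91/131) = +1 → QR.
(97/131) = -1 → non-residue.
(106/131) = -1 → non-residue.
Total quadratic residues among the 6: 4.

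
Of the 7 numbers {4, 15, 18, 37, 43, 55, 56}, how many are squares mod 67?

(4/67) = +1 → QR.
(15/67) = +1 → QR.
(18/67) = -1 → non-residue.
(37/67) = +1 → QR.
(43/67) = -1 → non-residue.
(55/67) = +1 → QR.
(56/67) = +1 → QR.
Total quadratic residues among the 7: 5.

5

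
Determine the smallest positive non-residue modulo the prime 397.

(2/397) = −1, so 2 is the smallest positive non-residue mod 397.

2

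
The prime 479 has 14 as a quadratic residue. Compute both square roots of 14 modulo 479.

79, 400

Since 479 ≡ 3 (mod 4), a square root of 14 is 14^((479+1)/4) = 14^120 mod 479.
Repeated squaring: 14^2≡196, 14^4≡96, 14^8≡115, 14^16≡292, 14^32≡2, 14^64≡4 (mod 479).
14^120 = 14^(64+32+16+8) ≡ 400 (mod 479).
Check: 400² = 160000 ≡ 14 (mod 479). The two roots are 79 and 400.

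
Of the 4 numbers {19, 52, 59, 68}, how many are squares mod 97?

0

(19/97) = -1 → non-residue.
(52/97) = -1 → non-residue.
(59/97) = -1 → non-residue.
(68/97) = -1 → non-residue.
Total quadratic residues among the 4: 0.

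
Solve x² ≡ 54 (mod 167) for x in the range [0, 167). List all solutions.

80, 87

Since 167 ≡ 3 (mod 4), a square root of 54 is 54^((167+1)/4) = 54^42 mod 167.
Repeated squaring: 54^2≡77, 54^4≡84, 54^8≡42, 54^16≡94, 54^32≡152 (mod 167).
54^42 = 54^(32+8+2) ≡ 87 (mod 167).
Check: 87² = 7569 ≡ 54 (mod 167). The two roots are 80 and 87.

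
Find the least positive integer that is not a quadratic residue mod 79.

3

(2/79) = +1, so 2 is a residue.
(3/79) = −1, so 3 is the smallest positive non-residue mod 79.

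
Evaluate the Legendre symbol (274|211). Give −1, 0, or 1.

First reduce: 274 ≡ 63 (mod 211).
Reciprocity: 63 ≡ 3 and 211 ≡ 3 (mod 4), so (63/211) = −(211/63).
Reduce top mod 63: now compute (22/63).
Pull out 2: since 63 ≡ 7 (mod 8), (2/63) = +1.
Reciprocity: 11 ≡ 3 and 63 ≡ 3 (mod 4), so (11/63) = −(63/11).
Reduce top mod 11: now compute (8/11).
Pull out 2^3: since 11 ≡ 3 (mod 8), (2/11) = -1, so (2/11)^3 = -1.
Reached (1/11) = 1. Collecting the sign flips along the way, the symbol is -1.

-1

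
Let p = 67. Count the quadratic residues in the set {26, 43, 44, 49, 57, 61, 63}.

2

(26/67) = +1 → QR.
(43/67) = -1 → non-residue.
(44/67) = -1 → non-residue.
(49/67) = +1 → QR.
(57/67) = -1 → non-residue.
(61/67) = -1 → non-residue.
(63/67) = -1 → non-residue.
Total quadratic residues among the 7: 2.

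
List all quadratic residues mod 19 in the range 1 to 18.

Square k = 1,…,9 (k and 19−k give the same square):
1²=1, 2²=4, 3²=9, 4²=16, 5²≡6, 6²≡17, 7²≡11, 8²≡7, 9²≡5 (mod 19).
So the quadratic residues mod 19 are {1, 4, 5, 6, 7, 9, 11, 16, 17}.

1,4,5,6,7,9,11,16,17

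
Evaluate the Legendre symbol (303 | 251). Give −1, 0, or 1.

1

First reduce: 303 ≡ 52 (mod 251).
Pull out 2^2: since 251 ≡ 3 (mod 8), (2/251) = -1, so (2/251)^2 = +1.
Reciprocity: 13 ≡ 1 and 251 ≡ 3 (mod 4), so (13/251) = +(251/13).
Reduce top mod 13: now compute (4/13).
Pull out 2^2: since 13 ≡ 5 (mod 8), (2/13) = -1, so (2/13)^2 = +1.
Reached (1/13) = 1. Collecting the sign flips along the way, the symbol is +1.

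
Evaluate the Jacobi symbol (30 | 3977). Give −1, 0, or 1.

Pull out 2: since 3977 ≡ 1 (mod 8), (2/3977) = +1.
Reciprocity: 15 ≡ 3 and 3977 ≡ 1 (mod 4), so (15/3977) = +(3977/15).
Reduce top mod 15: now compute (2/15).
Pull out 2: since 15 ≡ 7 (mod 8), (2/15) = +1.
Reached (1/15) = 1. Collecting the sign flips along the way, the symbol is +1.

1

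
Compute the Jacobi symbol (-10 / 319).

First reduce: -10 ≡ 309 (mod 319).
Reciprocity: 309 ≡ 1 and 319 ≡ 3 (mod 4), so (309/319) = +(319/309).
Reduce top mod 309: now compute (10/309).
Pull out 2: since 309 ≡ 5 (mod 8), (2/309) = -1.
Reciprocity: 5 ≡ 1 and 309 ≡ 1 (mod 4), so (5/309) = +(309/5).
Reduce top mod 5: now compute (4/5).
Pull out 2^2: since 5 ≡ 5 (mod 8), (2/5) = -1, so (2/5)^2 = +1.
Reached (1/5) = 1. Collecting the sign flips along the way, the symbol is -1.

-1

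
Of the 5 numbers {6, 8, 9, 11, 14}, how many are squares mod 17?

(6/17) = -1 → non-residue.
(8/17) = +1 → QR.
(9/17) = +1 → QR.
(11/17) = -1 → non-residue.
(14/17) = -1 → non-residue.
Total quadratic residues among the 5: 2.

2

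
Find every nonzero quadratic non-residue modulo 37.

Square k = 1,…,18 (k and 37−k give the same square):
1²=1, 2²=4, 3²=9, 4²=16, 5²=25, 6²=36, 7²≡12, 8²≡27, 9²≡7, 10²≡26, 11²≡10, 12²≡33, 13²≡21, 14²≡11, 15²≡3, 16²≡34, 17²≡30, 18²≡28 (mod 37).
The residues are {1, 3, 4, 7, 9, 10, 11, 12, 16, 21, 25, 26, 27, 28, 30, 33, 34, 36}; the non-residues are the remaining 18 nonzero classes.

2, 5, 6, 8, 13, 14, 15, 17, 18, 19, 20, 22, 23, 24, 29, 31, 32, 35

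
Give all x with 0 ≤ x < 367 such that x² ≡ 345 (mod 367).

Since 367 ≡ 3 (mod 4), a square root of 345 is 345^((367+1)/4) = 345^92 mod 367.
Repeated squaring: 345^2≡117, 345^4≡110, 345^8≡356, 345^16≡121, 345^32≡328, 345^64≡53 (mod 367).
345^92 = 345^(64+16+8+4) ≡ 118 (mod 367).
Check: 118² = 13924 ≡ 345 (mod 367). The two roots are 118 and 249.

118, 249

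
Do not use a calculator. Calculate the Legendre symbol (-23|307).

1

First reduce: -23 ≡ 284 (mod 307).
Pull out 2^2: since 307 ≡ 3 (mod 8), (2/307) = -1, so (2/307)^2 = +1.
Reciprocity: 71 ≡ 3 and 307 ≡ 3 (mod 4), so (71/307) = −(307/71).
Reduce top mod 71: now compute (23/71).
Reciprocity: 23 ≡ 3 and 71 ≡ 3 (mod 4), so (23/71) = −(71/23).
Reduce top mod 23: now compute (2/23).
Pull out 2: since 23 ≡ 7 (mod 8), (2/23) = +1.
Reached (1/23) = 1. Collecting the sign flips along the way, the symbol is +1.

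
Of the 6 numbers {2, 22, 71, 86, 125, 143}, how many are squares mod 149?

4

(2/149) = -1 → non-residue.
(22/149) = +1 → QR.
(71/149) = -1 → non-residue.
(86/149) = +1 → QR.
(125/149) = +1 → QR.
(143/149) = +1 → QR.
Total quadratic residues among the 6: 4.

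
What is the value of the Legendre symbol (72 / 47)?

Euler's criterion: (72/47) ≡ 25^23 (mod 47).
25^2 ≡ 14 (mod 47)
25^4 ≡ 8 (mod 47)
25^8 ≡ 17 (mod 47)
25^16 ≡ 7 (mod 47)
25^23 = 25^(16+4+2+1) ≡ 1 (mod 47).
Result is 1, so (72/47) = 1.

1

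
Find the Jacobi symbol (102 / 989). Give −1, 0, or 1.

-1

Pull out 2: since 989 ≡ 5 (mod 8), (2/989) = -1.
Reciprocity: 51 ≡ 3 and 989 ≡ 1 (mod 4), so (51/989) = +(989/51).
Reduce top mod 51: now compute (20/51).
Pull out 2^2: since 51 ≡ 3 (mod 8), (2/51) = -1, so (2/51)^2 = +1.
Reciprocity: 5 ≡ 1 and 51 ≡ 3 (mod 4), so (5/51) = +(51/5).
Reduce top mod 5: now compute (1/5).
Reached (1/5) = 1. Collecting the sign flips along the way, the symbol is -1.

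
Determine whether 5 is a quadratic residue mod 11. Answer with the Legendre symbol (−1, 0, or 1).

Euler's criterion: (5/11) ≡ 5^5 (mod 11).
5^2 ≡ 3 (mod 11)
5^4 ≡ 9 (mod 11)
5^5 = 5^(4+1) ≡ 1 (mod 11).
Result is 1, so (5/11) = 1.

1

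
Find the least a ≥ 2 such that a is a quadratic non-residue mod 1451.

(2/1451) = −1, so 2 is the smallest positive non-residue mod 1451.

2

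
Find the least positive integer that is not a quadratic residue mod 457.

5

(2/457) = +1, so 2 is a residue.
(3/457) = +1, so 3 is a residue.
(4/457) = +1, so 4 is a residue.
(5/457) = −1, so 5 is the smallest positive non-residue mod 457.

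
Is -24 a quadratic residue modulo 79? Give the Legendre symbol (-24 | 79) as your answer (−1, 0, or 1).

Euler's criterion: (-24/79) ≡ 55^39 (mod 79).
55^2 ≡ 23 (mod 79)
55^4 ≡ 55 (mod 79)
55^8 ≡ 23 (mod 79)
55^16 ≡ 55 (mod 79)
55^32 ≡ 23 (mod 79)
55^39 = 55^(32+4+2+1) ≡ 1 (mod 79).
Result is 1, so (-24/79) = 1.

1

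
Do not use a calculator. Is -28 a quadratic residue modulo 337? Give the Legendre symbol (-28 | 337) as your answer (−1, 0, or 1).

1

First reduce: -28 ≡ 309 (mod 337).
Reciprocity: 309 ≡ 1 and 337 ≡ 1 (mod 4), so (309/337) = +(337/309).
Reduce top mod 309: now compute (28/309).
Pull out 2^2: since 309 ≡ 5 (mod 8), (2/309) = -1, so (2/309)^2 = +1.
Reciprocity: 7 ≡ 3 and 309 ≡ 1 (mod 4), so (7/309) = +(309/7).
Reduce top mod 7: now compute (1/7).
Reached (1/7) = 1. Collecting the sign flips along the way, the symbol is +1.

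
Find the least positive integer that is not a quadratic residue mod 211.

2

(2/211) = −1, so 2 is the smallest positive non-residue mod 211.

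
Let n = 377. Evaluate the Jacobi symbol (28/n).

Pull out 2^2: since 377 ≡ 1 (mod 8), (2/377) = +1, so (2/377)^2 = +1.
Reciprocity: 7 ≡ 3 and 377 ≡ 1 (mod 4), so (7/377) = +(377/7).
Reduce top mod 7: now compute (6/7).
Pull out 2: since 7 ≡ 7 (mod 8), (2/7) = +1.
Reciprocity: 3 ≡ 3 and 7 ≡ 3 (mod 4), so (3/7) = −(7/3).
Reduce top mod 3: now compute (1/3).
Reached (1/3) = 1. Collecting the sign flips along the way, the symbol is -1.

-1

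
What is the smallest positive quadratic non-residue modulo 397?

(2/397) = −1, so 2 is the smallest positive non-residue mod 397.

2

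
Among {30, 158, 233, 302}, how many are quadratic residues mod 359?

4

(30/359) = +1 → QR.
(158/359) = +1 → QR.
(233/359) = +1 → QR.
(302/359) = +1 → QR.
Total quadratic residues among the 4: 4.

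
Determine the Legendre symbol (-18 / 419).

First reduce: -18 ≡ 401 (mod 419).
Reciprocity: 401 ≡ 1 and 419 ≡ 3 (mod 4), so (401/419) = +(419/401).
Reduce top mod 401: now compute (18/401).
Pull out 2: since 401 ≡ 1 (mod 8), (2/401) = +1.
Reciprocity: 9 ≡ 1 and 401 ≡ 1 (mod 4), so (9/401) = +(401/9).
Reduce top mod 9: now compute (5/9).
Reciprocity: 5 ≡ 1 and 9 ≡ 1 (mod 4), so (5/9) = +(9/5).
Reduce top mod 5: now compute (4/5).
Pull out 2^2: since 5 ≡ 5 (mod 8), (2/5) = -1, so (2/5)^2 = +1.
Reached (1/5) = 1. Collecting the sign flips along the way, the symbol is +1.

1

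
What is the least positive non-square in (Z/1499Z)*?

(2/1499) = −1, so 2 is the smallest positive non-residue mod 1499.

2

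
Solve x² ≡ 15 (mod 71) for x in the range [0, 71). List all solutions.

21, 50

Since 71 ≡ 3 (mod 4), a square root of 15 is 15^((71+1)/4) = 15^18 mod 71.
Repeated squaring: 15^2≡12, 15^4≡2, 15^8≡4, 15^16≡16 (mod 71).
15^18 = 15^(16+2) ≡ 50 (mod 71).
Check: 50² = 2500 ≡ 15 (mod 71). The two roots are 21 and 50.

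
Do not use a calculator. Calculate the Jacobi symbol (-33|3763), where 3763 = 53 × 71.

First reduce: -33 ≡ 3730 (mod 3763).
Pull out 2: since 3763 ≡ 3 (mod 8), (2/3763) = -1.
Reciprocity: 1865 ≡ 1 and 3763 ≡ 3 (mod 4), so (1865/3763) = +(3763/1865).
Reduce top mod 1865: now compute (33/1865).
Reciprocity: 33 ≡ 1 and 1865 ≡ 1 (mod 4), so (33/1865) = +(1865/33).
Reduce top mod 33: now compute (17/33).
Reciprocity: 17 ≡ 1 and 33 ≡ 1 (mod 4), so (17/33) = +(33/17).
Reduce top mod 17: now compute (16/17).
Pull out 2^4: since 17 ≡ 1 (mod 8), (2/17) = +1, so (2/17)^4 = +1.
Reached (1/17) = 1. Collecting the sign flips along the way, the symbol is -1.

-1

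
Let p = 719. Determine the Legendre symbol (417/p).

-1

Reciprocity: 417 ≡ 1 and 719 ≡ 3 (mod 4), so (417/719) = +(719/417).
Reduce top mod 417: now compute (302/417).
Pull out 2: since 417 ≡ 1 (mod 8), (2/417) = +1.
Reciprocity: 151 ≡ 3 and 417 ≡ 1 (mod 4), so (151/417) = +(417/151).
Reduce top mod 151: now compute (115/151).
Reciprocity: 115 ≡ 3 and 151 ≡ 3 (mod 4), so (115/151) = −(151/115).
Reduce top mod 115: now compute (36/115).
Pull out 2^2: since 115 ≡ 3 (mod 8), (2/115) = -1, so (2/115)^2 = +1.
Reciprocity: 9 ≡ 1 and 115 ≡ 3 (mod 4), so (9/115) = +(115/9).
Reduce top mod 9: now compute (7/9).
Reciprocity: 7 ≡ 3 and 9 ≡ 1 (mod 4), so (7/9) = +(9/7).
Reduce top mod 7: now compute (2/7).
Pull out 2: since 7 ≡ 7 (mod 8), (2/7) = +1.
Reached (1/7) = 1. Collecting the sign flips along the way, the symbol is -1.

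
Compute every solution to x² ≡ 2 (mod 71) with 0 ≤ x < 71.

Since 71 ≡ 3 (mod 4), a square root of 2 is 2^((71+1)/4) = 2^18 mod 71.
Repeated squaring: 2^2≡4, 2^4≡16, 2^8≡43, 2^16≡3 (mod 71).
2^18 = 2^(16+2) ≡ 12 (mod 71).
Check: 12² = 144 ≡ 2 (mod 71). The two roots are 12 and 59.

12, 59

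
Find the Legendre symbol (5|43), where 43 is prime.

Reciprocity: 5 ≡ 1 and 43 ≡ 3 (mod 4), so (5/43) = +(43/5).
Reduce top mod 5: now compute (3/5).
Reciprocity: 3 ≡ 3 and 5 ≡ 1 (mod 4), so (3/5) = +(5/3).
Reduce top mod 3: now compute (2/3).
Pull out 2: since 3 ≡ 3 (mod 8), (2/3) = -1.
Reached (1/3) = 1. Collecting the sign flips along the way, the symbol is -1.

-1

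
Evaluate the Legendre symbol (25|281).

1

Reciprocity: 25 ≡ 1 and 281 ≡ 1 (mod 4), so (25/281) = +(281/25).
Reduce top mod 25: now compute (6/25).
Pull out 2: since 25 ≡ 1 (mod 8), (2/25) = +1.
Reciprocity: 3 ≡ 3 and 25 ≡ 1 (mod 4), so (3/25) = +(25/3).
Reduce top mod 3: now compute (1/3).
Reached (1/3) = 1. Collecting the sign flips along the way, the symbol is +1.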